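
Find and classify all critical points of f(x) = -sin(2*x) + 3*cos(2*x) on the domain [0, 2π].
f'(x) = -6*sin(2*x) - 2*cos(2*x)

Solve f'(x) = 0 on [0, 2π]:
  f'(x) = 0 ⇔ -cos(2*x) = 3*sin(2*x) ⇔ tan(2*x) = -1/3, i.e. 2*x = arctan(-1/3) + nπ; keep the solutions lying in [0, 2π].
  ⇒ x = -atan(1/3)/2 + pi/2 ≈ 1.4099, pi - atan(1/3)/2 ≈ 2.9807, -atan(1/3)/2 + 3*pi/2 ≈ 4.5515, -atan(1/3)/2 + 2*pi ≈ 6.1223

f''(x) = 4*sin(2*x) - 12*cos(2*x)
Second-derivative test at each critical point:
  f''(1.4099) = 12.6491 > 0 → local minimum
  f''(2.9807) = -12.6491 < 0 → local maximum
  f''(4.5515) = 12.6491 > 0 → local minimum
  f''(6.1223) = -12.6491 < 0 → local maximum

Critical points: x = -atan(1/3)/2 + pi/2 ≈ 1.4099 (local minimum); x = pi - atan(1/3)/2 ≈ 2.9807 (local maximum); x = -atan(1/3)/2 + 3*pi/2 ≈ 4.5515 (local minimum); x = -atan(1/3)/2 + 2*pi ≈ 6.1223 (local maximum)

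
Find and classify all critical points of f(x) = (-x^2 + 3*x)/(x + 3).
f'(x) = (-x^2 - 6*x + 9)/(x^2 + 6*x + 9)

Solve f'(x) = 0:
  f'(x) = -(x^2 + 6*x - 9)/(x + 3)^2; the denominator is positive wherever f is defined, so f'(x) = 0 ⇔ -x^2 - 6*x + 9 = 0.
  x^2 + 6*x - 9 = 0 has no rational roots; quadratic formula: x = (-6 ± √72)/2.
  ⇒ x = -3*sqrt(2) - 3 ≈ -7.2426, -3 + 3*sqrt(2) ≈ 1.2426

f''(x) = -36/(x^3 + 9*x^2 + 27*x + 27)
Second-derivative test at each critical point:
  f''(-7.2426) = 0.4714 > 0 → local minimum
  f''(1.2426) = -0.4714 < 0 → local maximum

Critical points: x = -3*sqrt(2) - 3 ≈ -7.2426 (local minimum); x = -3 + 3*sqrt(2) ≈ 1.2426 (local maximum)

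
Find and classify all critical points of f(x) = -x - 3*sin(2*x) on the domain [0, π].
f'(x) = 12*sin(x)^2 - 7

Solve f'(x) = 0 on [0, π]:
  f'(x) = 0 ⇔ cos(2*x) = -1/6, i.e. 2*x = ±arccos(-1/6) + 2nπ; keep the solutions lying in [0, π].
  ⇒ x = acos(-1/6)/2 ≈ 0.8691, pi - acos(-1/6)/2 ≈ 2.2725

f''(x) = 12*sin(2*x)
Second-derivative test at each critical point:
  f''(0.8691) = 11.8322 > 0 → local minimum
  f''(2.2725) = -11.8322 < 0 → local maximum

Critical points: x = acos(-1/6)/2 ≈ 0.8691 (local minimum); x = pi - acos(-1/6)/2 ≈ 2.2725 (local maximum)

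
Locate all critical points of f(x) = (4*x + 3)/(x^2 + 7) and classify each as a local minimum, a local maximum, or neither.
f'(x) = 2*(-2*x^2 - 3*x + 14)/(x^4 + 14*x^2 + 49)

Solve f'(x) = 0:
  f'(x) = -2*(x - 2)*(2*x + 7)/(x^2 + 7)^2; the denominator is positive wherever f is defined, so f'(x) = 0 ⇔ -4*x^2 - 6*x + 28 = 0.
  Factor: -4*x^2 - 6*x + 28 = -2*(x - 2)*(2*x + 7) = 0.
  ⇒ x = -7/2, 2

f''(x) = 2*(4*x^2*(4*x + 3) - 3*(4*x + 1)*(x^2 + 7))/(x^2 + 7)^3
Second-derivative test at each critical point:
  f''(-7/2) = 32/539 > 0 → local minimum
  f''(2) = -2/11 < 0 → local maximum

Critical points: x = -7/2 (local minimum); x = 2 (local maximum)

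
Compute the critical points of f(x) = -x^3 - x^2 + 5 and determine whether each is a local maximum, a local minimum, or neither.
f'(x) = x*(-3*x - 2)

Solve f'(x) = 0:
  Factor: -3*x^2 - 2*x = -x*(3*x + 2) = 0.
  ⇒ x = -2/3, 0

f''(x) = -6*x - 2
Second-derivative test at each critical point:
  f''(-2/3) = 2 > 0 → local minimum
  f''(0) = -2 < 0 → local maximum

Critical points: x = -2/3 (local minimum); x = 0 (local maximum)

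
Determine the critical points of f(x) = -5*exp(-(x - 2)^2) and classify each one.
f'(x) = 10*(x - 2)*exp(-(x - 2)^2)

Solve f'(x) = 0:
  f'(x) = (10*x - 20)·exp(-(x - 2)^2) and exp(-(x - 2)^2) > 0 for every x, so f'(x) = 0 ⇔ 10*x - 20 = 0.
  Factor: 10*x - 20 = 10*(x - 2) = 0.
  ⇒ x = 2

f''(x) = 10*(1 - 2*(x - 2)^2)*exp(-(x - 2)^2)
Second-derivative test at each critical point:
  f''(2) = 10 > 0 → local minimum

Critical points: x = 2 (local minimum)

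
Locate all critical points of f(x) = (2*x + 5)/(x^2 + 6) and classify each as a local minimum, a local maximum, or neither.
f'(x) = 2*(-x^2 - 5*x + 6)/(x^4 + 12*x^2 + 36)

Solve f'(x) = 0:
  f'(x) = -2*(x - 1)*(x + 6)/(x^2 + 6)^2; the denominator is positive wherever f is defined, so f'(x) = 0 ⇔ -2*x^2 - 10*x + 12 = 0.
  Factor: -2*x^2 - 10*x + 12 = -2*(x - 1)*(x + 6) = 0.
  ⇒ x = -6, 1

f''(x) = 2*(4*x^2*(2*x + 5) - (6*x + 5)*(x^2 + 6))/(x^2 + 6)^3
Second-derivative test at each critical point:
  f''(-6) = 1/126 > 0 → local minimum
  f''(1) = -2/7 < 0 → local maximum

Critical points: x = -6 (local minimum); x = 1 (local maximum)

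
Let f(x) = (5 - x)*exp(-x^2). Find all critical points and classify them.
f'(x) = (2*x*(x - 5) - 1)*exp(-x^2)

Solve f'(x) = 0:
  f'(x) = (2*x^2 - 10*x - 1)·exp(-x^2) and exp(-x^2) > 0 for every x, so f'(x) = 0 ⇔ 2*x^2 - 10*x - 1 = 0.
  2*x^2 - 10*x - 1 = 0 has no rational roots; quadratic formula: x = (10 ± √108)/4.
  ⇒ x = 5/2 - 3*sqrt(3)/2 ≈ -0.0981, 5/2 + 3*sqrt(3)/2 ≈ 5.0981

f''(x) = 2*(2*x^2*(5 - x) + 3*x - 5)*exp(-x^2)
Second-derivative test at each critical point:
  f''(-0.0981) = -10.2928 < 0 → local maximum
  f''(5.0981) = 5.361e-11 > 0 → local minimum

Critical points: x = 5/2 - 3*sqrt(3)/2 ≈ -0.0981 (local maximum); x = 5/2 + 3*sqrt(3)/2 ≈ 5.0981 (local minimum)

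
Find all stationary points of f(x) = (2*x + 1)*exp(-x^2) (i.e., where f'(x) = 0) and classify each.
f'(x) = 2*(-x*(2*x + 1) + 1)*exp(-x^2)

Solve f'(x) = 0:
  f'(x) = (-4*x^2 - 2*x + 2)·exp(-x^2) and exp(-x^2) > 0 for every x, so f'(x) = 0 ⇔ -4*x^2 - 2*x + 2 = 0.
  Factor: -4*x^2 - 2*x + 2 = -2*(x + 1)*(2*x - 1) = 0.
  ⇒ x = -1, 1/2

f''(x) = 2*(2*x^2*(2*x + 1) - 6*x - 1)*exp(-x^2)
Second-derivative test at each critical point:
  f''(-1) = 2.2073 > 0 → local minimum
  f''(1/2) = -4.6728 < 0 → local maximum

Critical points: x = -1 (local minimum); x = 1/2 (local maximum)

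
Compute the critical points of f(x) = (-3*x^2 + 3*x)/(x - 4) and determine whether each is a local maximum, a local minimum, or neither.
f'(x) = 3*(-x^2 + 8*x - 4)/(x^2 - 8*x + 16)

Solve f'(x) = 0:
  f'(x) = -3*(x^2 - 8*x + 4)/(x - 4)^2; the denominator is positive wherever f is defined, so f'(x) = 0 ⇔ -3*x^2 + 24*x - 12 = 0.
  Factor: -3*x^2 + 24*x - 12 = -3*(x^2 - 8*x + 4); x^2 - 8*x + 4 = 0 has no rational roots; quadratic formula: x = (8 ± √48)/2.
  ⇒ x = 4 - 2*sqrt(3) ≈ 0.5359, 2*sqrt(3) + 4 ≈ 7.4641

f''(x) = -72/(x^3 - 12*x^2 + 48*x - 64)
Second-derivative test at each critical point:
  f''(0.5359) = 1.7321 > 0 → local minimum
  f''(7.4641) = -1.7321 < 0 → local maximum

Critical points: x = 4 - 2*sqrt(3) ≈ 0.5359 (local minimum); x = 2*sqrt(3) + 4 ≈ 7.4641 (local maximum)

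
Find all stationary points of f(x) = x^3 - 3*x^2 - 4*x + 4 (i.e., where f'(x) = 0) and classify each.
f'(x) = 3*x^2 - 6*x - 4

Solve f'(x) = 0:
  3*x^2 - 6*x - 4 = 0 has no rational roots; quadratic formula: x = (6 ± √84)/6.
  ⇒ x = 1 - sqrt(21)/3 ≈ -0.5275, 1 + sqrt(21)/3 ≈ 2.5275

f''(x) = 6*x - 6
Second-derivative test at each critical point:
  f''(-0.5275) = -9.1652 < 0 → local maximum
  f''(2.5275) = 9.1652 > 0 → local minimum

Critical points: x = 1 - sqrt(21)/3 ≈ -0.5275 (local maximum); x = 1 + sqrt(21)/3 ≈ 2.5275 (local minimum)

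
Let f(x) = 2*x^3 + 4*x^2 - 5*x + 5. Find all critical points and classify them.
f'(x) = 6*x^2 + 8*x - 5

Solve f'(x) = 0:
  6*x^2 + 8*x - 5 = 0 has no rational roots; quadratic formula: x = (-8 ± √184)/12.
  ⇒ x = -sqrt(46)/6 - 2/3 ≈ -1.7971, -2/3 + sqrt(46)/6 ≈ 0.4637

f''(x) = 12*x + 8
Second-derivative test at each critical point:
  f''(-1.7971) = -13.5647 < 0 → local maximum
  f''(0.4637) = 13.5647 > 0 → local minimum

Critical points: x = -sqrt(46)/6 - 2/3 ≈ -1.7971 (local maximum); x = -2/3 + sqrt(46)/6 ≈ 0.4637 (local minimum)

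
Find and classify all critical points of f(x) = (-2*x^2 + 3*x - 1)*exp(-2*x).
f'(x) = (4*x^2 - 10*x + 5)*exp(-2*x)

Solve f'(x) = 0:
  f'(x) = (4*x^2 - 10*x + 5)·exp(-2*x) and exp(-2*x) > 0 for every x, so f'(x) = 0 ⇔ 4*x^2 - 10*x + 5 = 0.
  4*x^2 - 10*x + 5 = 0 has no rational roots; quadratic formula: x = (10 ± √20)/8.
  ⇒ x = 5/4 - sqrt(5)/4 ≈ 0.6910, sqrt(5)/4 + 5/4 ≈ 1.8090

f''(x) = 4*(-2*x^2 + 7*x - 5)*exp(-2*x)
Second-derivative test at each critical point:
  f''(0.6910) = -1.1229 < 0 → local maximum
  f''(1.8090) = 0.1200 > 0 → local minimum

Critical points: x = 5/4 - sqrt(5)/4 ≈ 0.6910 (local maximum); x = sqrt(5)/4 + 5/4 ≈ 1.8090 (local minimum)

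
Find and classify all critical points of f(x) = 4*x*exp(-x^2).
f'(x) = 4*(1 - 2*x^2)*exp(-x^2)

Solve f'(x) = 0:
  f'(x) = (4 - 8*x^2)·exp(-x^2) and exp(-x^2) > 0 for every x, so f'(x) = 0 ⇔ 4 - 8*x^2 = 0.
  Factor: 4 - 8*x^2 = -4*(2*x^2 - 1); 2*x^2 - 1 = 0 has no rational roots; quadratic formula: x = (0 ± √8)/4.
  ⇒ x = -sqrt(2)/2 ≈ -0.7071, sqrt(2)/2 ≈ 0.7071

f''(x) = (16*x^3 - 24*x)*exp(-x^2)
Second-derivative test at each critical point:
  f''(-0.7071) = 6.8621 > 0 → local minimum
  f''(0.7071) = -6.8621 < 0 → local maximum

Critical points: x = -sqrt(2)/2 ≈ -0.7071 (local minimum); x = sqrt(2)/2 ≈ 0.7071 (local maximum)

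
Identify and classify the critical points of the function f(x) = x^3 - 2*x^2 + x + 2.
f'(x) = 3*x^2 - 4*x + 1

Solve f'(x) = 0:
  Factor: 3*x^2 - 4*x + 1 = (x - 1)*(3*x - 1) = 0.
  ⇒ x = 1/3, 1

f''(x) = 6*x - 4
Second-derivative test at each critical point:
  f''(1/3) = -2 < 0 → local maximum
  f''(1) = 2 > 0 → local minimum

Critical points: x = 1/3 (local maximum); x = 1 (local minimum)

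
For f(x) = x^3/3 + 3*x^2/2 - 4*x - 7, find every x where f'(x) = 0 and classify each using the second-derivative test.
f'(x) = x^2 + 3*x - 4

Solve f'(x) = 0:
  Factor: x^2 + 3*x - 4 = (x - 1)*(x + 4) = 0.
  ⇒ x = -4, 1

f''(x) = 2*x + 3
Second-derivative test at each critical point:
  f''(-4) = -5 < 0 → local maximum
  f''(1) = 5 > 0 → local minimum

Critical points: x = -4 (local maximum); x = 1 (local minimum)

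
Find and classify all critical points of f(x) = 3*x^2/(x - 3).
f'(x) = 3*x*(x - 6)/(x^2 - 6*x + 9)

Solve f'(x) = 0:
  f'(x) = 3*x*(x - 6)/(x - 3)^2; the denominator is positive wherever f is defined, so f'(x) = 0 ⇔ 3*x^2 - 18*x = 0.
  Factor: 3*x^2 - 18*x = 3*x*(x - 6) = 0.
  ⇒ x = 0, 6

f''(x) = 54/(x^3 - 9*x^2 + 27*x - 27)
Second-derivative test at each critical point:
  f''(0) = -2 < 0 → local maximum
  f''(6) = 2 > 0 → local minimum

Critical points: x = 0 (local maximum); x = 6 (local minimum)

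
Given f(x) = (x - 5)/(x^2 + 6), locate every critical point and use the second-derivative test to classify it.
f'(x) = (x^2 - 2*x*(x - 5) + 6)/(x^2 + 6)^2

Solve f'(x) = 0:
  f'(x) = -(x^2 - 10*x - 6)/(x^2 + 6)^2; the denominator is positive wherever f is defined, so f'(x) = 0 ⇔ -x^2 + 10*x + 6 = 0.
  x^2 - 10*x - 6 = 0 has no rational roots; quadratic formula: x = (10 ± √124)/2.
  ⇒ x = 5 - sqrt(31) ≈ -0.5678, 5 + sqrt(31) ≈ 10.5678

f''(x) = 2*(4*x^2*(x - 5) + (5 - 3*x)*(x^2 + 6))/(x^2 + 6)^3
Second-derivative test at each critical point:
  f''(-0.5678) = 0.2786 > 0 → local minimum
  f''(10.5678) = -0.0008 < 0 → local maximum

Critical points: x = 5 - sqrt(31) ≈ -0.5678 (local minimum); x = 5 + sqrt(31) ≈ 10.5678 (local maximum)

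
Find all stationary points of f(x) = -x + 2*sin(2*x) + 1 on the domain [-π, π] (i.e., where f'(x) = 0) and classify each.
f'(x) = 4*cos(2*x) - 1

Solve f'(x) = 0 on [-π, π]:
  f'(x) = 0 ⇔ cos(2*x) = 1/4, i.e. 2*x = ±arccos(1/4) + 2nπ; keep the solutions lying in [-π, π].
  ⇒ x = -pi + acos(1/4)/2 ≈ -2.4825, -acos(1/4)/2 ≈ -0.6591, acos(1/4)/2 ≈ 0.6591, pi - acos(1/4)/2 ≈ 2.4825

f''(x) = -8*sin(2*x)
Second-derivative test at each critical point:
  f''(-2.4825) = -7.7460 < 0 → local maximum
  f''(-0.6591) = 7.7460 > 0 → local minimum
  f''(0.6591) = -7.7460 < 0 → local maximum
  f''(2.4825) = 7.7460 > 0 → local minimum

Critical points: x = -pi + acos(1/4)/2 ≈ -2.4825 (local maximum); x = -acos(1/4)/2 ≈ -0.6591 (local minimum); x = acos(1/4)/2 ≈ 0.6591 (local maximum); x = pi - acos(1/4)/2 ≈ 2.4825 (local minimum)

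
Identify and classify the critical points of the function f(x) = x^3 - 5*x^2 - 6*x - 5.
f'(x) = 3*x^2 - 10*x - 6

Solve f'(x) = 0:
  3*x^2 - 10*x - 6 = 0 has no rational roots; quadratic formula: x = (10 ± √172)/6.
  ⇒ x = 5/3 - sqrt(43)/3 ≈ -0.5191, 5/3 + sqrt(43)/3 ≈ 3.8525

f''(x) = 6*x - 10
Second-derivative test at each critical point:
  f''(-0.5191) = -13.1149 < 0 → local maximum
  f''(3.8525) = 13.1149 > 0 → local minimum

Critical points: x = 5/3 - sqrt(43)/3 ≈ -0.5191 (local maximum); x = 5/3 + sqrt(43)/3 ≈ 3.8525 (local minimum)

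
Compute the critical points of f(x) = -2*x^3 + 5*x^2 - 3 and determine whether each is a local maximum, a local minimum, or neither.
f'(x) = 2*x*(5 - 3*x)

Solve f'(x) = 0:
  Factor: -6*x^2 + 10*x = -2*x*(3*x - 5) = 0.
  ⇒ x = 0, 5/3

f''(x) = 10 - 12*x
Second-derivative test at each critical point:
  f''(0) = 10 > 0 → local minimum
  f''(5/3) = -10 < 0 → local maximum

Critical points: x = 0 (local minimum); x = 5/3 (local maximum)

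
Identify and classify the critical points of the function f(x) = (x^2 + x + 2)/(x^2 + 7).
f'(x) = (-x^2 + 10*x + 7)/(x^4 + 14*x^2 + 49)

Solve f'(x) = 0:
  f'(x) = -(x^2 - 10*x - 7)/(x^2 + 7)^2; the denominator is positive wherever f is defined, so f'(x) = 0 ⇔ -x^2 + 10*x + 7 = 0.
  x^2 - 10*x - 7 = 0 has no rational roots; quadratic formula: x = (10 ± √128)/2.
  ⇒ x = 5 - 4*sqrt(2) ≈ -0.6569, 5 + 4*sqrt(2) ≈ 10.6569

f''(x) = 2*(x^3 - 15*x^2 - 21*x + 35)/(x^6 + 21*x^4 + 147*x^2 + 343)
Second-derivative test at each critical point:
  f''(-0.6569) = 0.2049 > 0 → local minimum
  f''(10.6569) = -0.0008 < 0 → local maximum

Critical points: x = 5 - 4*sqrt(2) ≈ -0.6569 (local minimum); x = 5 + 4*sqrt(2) ≈ 10.6569 (local maximum)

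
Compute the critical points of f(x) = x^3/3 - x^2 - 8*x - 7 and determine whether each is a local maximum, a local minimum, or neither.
f'(x) = x^2 - 2*x - 8

Solve f'(x) = 0:
  Factor: x^2 - 2*x - 8 = (x - 4)*(x + 2) = 0.
  ⇒ x = -2, 4

f''(x) = 2*x - 2
Second-derivative test at each critical point:
  f''(-2) = -6 < 0 → local maximum
  f''(4) = 6 > 0 → local minimum

Critical points: x = -2 (local maximum); x = 4 (local minimum)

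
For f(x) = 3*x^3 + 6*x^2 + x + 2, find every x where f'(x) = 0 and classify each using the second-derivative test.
f'(x) = 9*x^2 + 12*x + 1

Solve f'(x) = 0:
  9*x^2 + 12*x + 1 = 0 has no rational roots; quadratic formula: x = (-12 ± √108)/18.
  ⇒ x = -2/3 - sqrt(3)/3 ≈ -1.2440, -2/3 + sqrt(3)/3 ≈ -0.0893

f''(x) = 18*x + 12
Second-derivative test at each critical point:
  f''(-1.2440) = -10.3923 < 0 → local maximum
  f''(-0.0893) = 10.3923 > 0 → local minimum

Critical points: x = -2/3 - sqrt(3)/3 ≈ -1.2440 (local maximum); x = -2/3 + sqrt(3)/3 ≈ -0.0893 (local minimum)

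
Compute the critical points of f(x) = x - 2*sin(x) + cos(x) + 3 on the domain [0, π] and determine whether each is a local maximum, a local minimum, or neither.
f'(x) = -sin(x) - 2*cos(x) + 1

Solve f'(x) = 0 on [0, π]:
  f'(x) = 0 ⇔ -sin(x) - 2*cos(x) = -1. Write the left side as R·cos(x + φ) with R = √((-2)² + 1²) = sqrt(5), cos φ = -2*sqrt(5)/5, sin φ = sqrt(5)/5; then cos(x + φ) = -sqrt(5)/5. Solve for x and keep the solutions lying in [0, π].
  ⇒ x = pi/2 ≈ 1.5708

f''(x) = 2*sin(x) - cos(x)
Second-derivative test at each critical point:
  f''(1.5708) = 2 > 0 → local minimum

Critical points: x = pi/2 ≈ 1.5708 (local minimum)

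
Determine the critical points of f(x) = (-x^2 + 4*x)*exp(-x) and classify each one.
f'(x) = (x^2 - 6*x + 4)*exp(-x)

Solve f'(x) = 0:
  f'(x) = (x^2 - 6*x + 4)·exp(-x) and exp(-x) > 0 for every x, so f'(x) = 0 ⇔ x^2 - 6*x + 4 = 0.
  x^2 - 6*x + 4 = 0 has no rational roots; quadratic formula: x = (6 ± √20)/2.
  ⇒ x = 3 - sqrt(5) ≈ 0.7639, sqrt(5) + 3 ≈ 5.2361

f''(x) = (-x^2 + 8*x - 10)*exp(-x)
Second-derivative test at each critical point:
  f''(0.7639) = -2.0833 < 0 → local maximum
  f''(5.2361) = 0.0238 > 0 → local minimum

Critical points: x = 3 - sqrt(5) ≈ 0.7639 (local maximum); x = sqrt(5) + 3 ≈ 5.2361 (local minimum)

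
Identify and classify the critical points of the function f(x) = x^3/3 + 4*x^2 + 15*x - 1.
f'(x) = x^2 + 8*x + 15

Solve f'(x) = 0:
  Factor: x^2 + 8*x + 15 = (x + 3)*(x + 5) = 0.
  ⇒ x = -5, -3

f''(x) = 2*x + 8
Second-derivative test at each critical point:
  f''(-5) = -2 < 0 → local maximum
  f''(-3) = 2 > 0 → local minimum

Critical points: x = -5 (local maximum); x = -3 (local minimum)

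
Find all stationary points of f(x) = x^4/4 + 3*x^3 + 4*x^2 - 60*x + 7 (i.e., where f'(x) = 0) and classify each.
f'(x) = x^3 + 9*x^2 + 8*x - 60

Solve f'(x) = 0:
  Factor: x^3 + 9*x^2 + 8*x - 60 = (x - 2)*(x + 5)*(x + 6) = 0.
  ⇒ x = -6, -5, 2

f''(x) = 3*x^2 + 18*x + 8
Second-derivative test at each critical point:
  f''(-6) = 8 > 0 → local minimum
  f''(-5) = -7 < 0 → local maximum
  f''(2) = 56 > 0 → local minimum

Critical points: x = -6 (local minimum); x = -5 (local maximum); x = 2 (local minimum)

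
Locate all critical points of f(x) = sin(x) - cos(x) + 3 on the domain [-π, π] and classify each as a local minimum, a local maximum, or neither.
f'(x) = sin(x) + cos(x)

Solve f'(x) = 0 on [-π, π]:
  f'(x) = 0 ⇔ cos(x) = -sin(x) ⇔ tan(x) = -1, i.e. x = arctan(-1) + nπ; keep the solutions lying in [-π, π].
  ⇒ x = -pi/4 ≈ -0.7854, 3*pi/4 ≈ 2.3562

f''(x) = -sin(x) + cos(x)
Second-derivative test at each critical point:
  f''(-0.7854) = 1.4142 > 0 → local minimum
  f''(2.3562) = -1.4142 < 0 → local maximum

Critical points: x = -pi/4 ≈ -0.7854 (local minimum); x = 3*pi/4 ≈ 2.3562 (local maximum)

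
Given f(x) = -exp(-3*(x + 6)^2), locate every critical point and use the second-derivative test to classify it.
f'(x) = 6*(x + 6)*exp(-3*(x + 6)^2)

Solve f'(x) = 0:
  f'(x) = (6*x + 36)·exp(-3*(x + 6)^2) and exp(-3*(x + 6)^2) > 0 for every x, so f'(x) = 0 ⇔ 6*x + 36 = 0.
  Factor: 6*x + 36 = 6*(x + 6) = 0.
  ⇒ x = -6

f''(x) = 6*(1 - 6*(x + 6)^2)*exp(-3*(x + 6)^2)
Second-derivative test at each critical point:
  f''(-6) = 6 > 0 → local minimum

Critical points: x = -6 (local minimum)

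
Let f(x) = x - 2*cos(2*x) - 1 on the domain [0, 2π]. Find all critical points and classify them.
f'(x) = 4*sin(2*x) + 1

Solve f'(x) = 0 on [0, 2π]:
  f'(x) = 0 ⇔ sin(2*x) = -1/4, i.e. 2*x = arcsin(-1/4) + 2nπ or 2*x = π − arcsin(-1/4) + 2nπ; keep the solutions lying in [0, 2π].
  ⇒ x = asin(1/4)/2 + pi/2 ≈ 1.6971, pi - asin(1/4)/2 ≈ 3.0153, asin(1/4)/2 + 3*pi/2 ≈ 4.8387, -asin(1/4)/2 + 2*pi ≈ 6.1568

f''(x) = 8*cos(2*x)
Second-derivative test at each critical point:
  f''(1.6971) = -7.7460 < 0 → local maximum
  f''(3.0153) = 7.7460 > 0 → local minimum
  f''(4.8387) = -7.7460 < 0 → local maximum
  f''(6.1568) = 7.7460 > 0 → local minimum

Critical points: x = asin(1/4)/2 + pi/2 ≈ 1.6971 (local maximum); x = pi - asin(1/4)/2 ≈ 3.0153 (local minimum); x = asin(1/4)/2 + 3*pi/2 ≈ 4.8387 (local maximum); x = -asin(1/4)/2 + 2*pi ≈ 6.1568 (local minimum)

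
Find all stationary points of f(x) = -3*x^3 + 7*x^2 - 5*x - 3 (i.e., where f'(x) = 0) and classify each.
f'(x) = -9*x^2 + 14*x - 5

Solve f'(x) = 0:
  Factor: -9*x^2 + 14*x - 5 = -(x - 1)*(9*x - 5) = 0.
  ⇒ x = 5/9, 1

f''(x) = 14 - 18*x
Second-derivative test at each critical point:
  f''(5/9) = 4 > 0 → local minimum
  f''(1) = -4 < 0 → local maximum

Critical points: x = 5/9 (local minimum); x = 1 (local maximum)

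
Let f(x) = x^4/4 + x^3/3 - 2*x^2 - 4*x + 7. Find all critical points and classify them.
f'(x) = x^3 + x^2 - 4*x - 4

Solve f'(x) = 0:
  Factor: x^3 + x^2 - 4*x - 4 = (x - 2)*(x + 1)*(x + 2) = 0.
  ⇒ x = -2, -1, 2

f''(x) = 3*x^2 + 2*x - 4
Second-derivative test at each critical point:
  f''(-2) = 4 > 0 → local minimum
  f''(-1) = -3 < 0 → local maximum
  f''(2) = 12 > 0 → local minimum

Critical points: x = -2 (local minimum); x = -1 (local maximum); x = 2 (local minimum)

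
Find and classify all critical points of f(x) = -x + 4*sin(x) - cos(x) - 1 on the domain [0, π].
f'(x) = sin(x) + 4*cos(x) - 1

Solve f'(x) = 0 on [0, π]:
  f'(x) = 0 ⇔ sin(x) + 4*cos(x) = 1. Write the left side as R·cos(x + φ) with R = √(4² + (-1)²) = sqrt(17), cos φ = 4*sqrt(17)/17, sin φ = -sqrt(17)/17; then cos(x + φ) = sqrt(17)/17. Solve for x and keep the solutions lying in [0, π].
  ⇒ x = pi/2 ≈ 1.5708

f''(x) = -4*sin(x) + cos(x)
Second-derivative test at each critical point:
  f''(1.5708) = -4 < 0 → local maximum

Critical points: x = pi/2 ≈ 1.5708 (local maximum)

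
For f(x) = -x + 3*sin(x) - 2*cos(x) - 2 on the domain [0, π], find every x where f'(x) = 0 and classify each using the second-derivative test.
f'(x) = 2*sin(x) + 3*cos(x) - 1

Solve f'(x) = 0 on [0, π]:
  f'(x) = 0 ⇔ 2*sin(x) + 3*cos(x) = 1. Write the left side as R·cos(x + φ) with R = √(3² + (-2)²) = sqrt(13), cos φ = 3*sqrt(13)/13, sin φ = -2*sqrt(13)/13; then cos(x + φ) = sqrt(13)/13. Solve for x and keep the solutions lying in [0, π].
  ⇒ x = atan((2 + 6*sqrt(3))/(3 - 4*sqrt(3))) + pi ≈ 1.8778

f''(x) = -3*sin(x) + 2*cos(x)
Second-derivative test at each critical point:
  f''(1.8778) = -3.4641 < 0 → local maximum

Critical points: x = atan((2 + 6*sqrt(3))/(3 - 4*sqrt(3))) + pi ≈ 1.8778 (local maximum)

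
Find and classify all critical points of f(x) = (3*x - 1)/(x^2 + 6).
f'(x) = (-3*x^2 + 2*x + 18)/(x^4 + 12*x^2 + 36)

Solve f'(x) = 0:
  f'(x) = -(3*x^2 - 2*x - 18)/(x^2 + 6)^2; the denominator is positive wherever f is defined, so f'(x) = 0 ⇔ -3*x^2 + 2*x + 18 = 0.
  3*x^2 - 2*x - 18 = 0 has no rational roots; quadratic formula: x = (2 ± √220)/6.
  ⇒ x = 1/3 - sqrt(55)/3 ≈ -2.1387, 1/3 + sqrt(55)/3 ≈ 2.8054

f''(x) = 2*(4*x^2*(3*x - 1) + (1 - 9*x)*(x^2 + 6))/(x^2 + 6)^3
Second-derivative test at each critical point:
  f''(-2.1387) = 0.1327 > 0 → local minimum
  f''(2.8054) = -0.0771 < 0 → local maximum

Critical points: x = 1/3 - sqrt(55)/3 ≈ -2.1387 (local minimum); x = 1/3 + sqrt(55)/3 ≈ 2.8054 (local maximum)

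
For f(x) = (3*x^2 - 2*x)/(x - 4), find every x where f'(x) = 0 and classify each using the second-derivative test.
f'(x) = (3*x^2 - 24*x + 8)/(x^2 - 8*x + 16)

Solve f'(x) = 0:
  f'(x) = (3*x^2 - 24*x + 8)/(x - 4)^2; the denominator is positive wherever f is defined, so f'(x) = 0 ⇔ 3*x^2 - 24*x + 8 = 0.
  3*x^2 - 24*x + 8 = 0 has no rational roots; quadratic formula: x = (24 ± √480)/6.
  ⇒ x = 4 - 2*sqrt(30)/3 ≈ 0.3485, 2*sqrt(30)/3 + 4 ≈ 7.6515

f''(x) = 80/(x^3 - 12*x^2 + 48*x - 64)
Second-derivative test at each critical point:
  f''(0.3485) = -1.6432 < 0 → local maximum
  f''(7.6515) = 1.6432 > 0 → local minimum

Critical points: x = 4 - 2*sqrt(30)/3 ≈ 0.3485 (local maximum); x = 2*sqrt(30)/3 + 4 ≈ 7.6515 (local minimum)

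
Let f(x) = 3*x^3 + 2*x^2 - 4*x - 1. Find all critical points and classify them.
f'(x) = 9*x^2 + 4*x - 4

Solve f'(x) = 0:
  9*x^2 + 4*x - 4 = 0 has no rational roots; quadratic formula: x = (-4 ± √160)/18.
  ⇒ x = -2*sqrt(10)/9 - 2/9 ≈ -0.9250, -2/9 + 2*sqrt(10)/9 ≈ 0.4805

f''(x) = 18*x + 4
Second-derivative test at each critical point:
  f''(-0.9250) = -12.6491 < 0 → local maximum
  f''(0.4805) = 12.6491 > 0 → local minimum

Critical points: x = -2*sqrt(10)/9 - 2/9 ≈ -0.9250 (local maximum); x = -2/9 + 2*sqrt(10)/9 ≈ 0.4805 (local minimum)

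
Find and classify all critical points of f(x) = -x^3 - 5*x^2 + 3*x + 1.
f'(x) = -3*x^2 - 10*x + 3

Solve f'(x) = 0:
  3*x^2 + 10*x - 3 = 0 has no rational roots; quadratic formula: x = (-10 ± √136)/6.
  ⇒ x = -sqrt(34)/3 - 5/3 ≈ -3.6103, -5/3 + sqrt(34)/3 ≈ 0.2770

f''(x) = -6*x - 10
Second-derivative test at each critical point:
  f''(-3.6103) = 11.6619 > 0 → local minimum
  f''(0.2770) = -11.6619 < 0 → local maximum

Critical points: x = -sqrt(34)/3 - 5/3 ≈ -3.6103 (local minimum); x = -5/3 + sqrt(34)/3 ≈ 0.2770 (local maximum)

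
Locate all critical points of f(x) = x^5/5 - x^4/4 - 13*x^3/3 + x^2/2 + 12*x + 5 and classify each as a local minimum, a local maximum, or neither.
f'(x) = x^4 - x^3 - 13*x^2 + x + 12

Solve f'(x) = 0:
  Factor: x^4 - x^3 - 13*x^2 + x + 12 = (x - 4)*(x - 1)*(x + 1)*(x + 3) = 0.
  ⇒ x = -3, -1, 1, 4

f''(x) = 4*x^3 - 3*x^2 - 26*x + 1
Second-derivative test at each critical point:
  f''(-3) = -56 < 0 → local maximum
  f''(-1) = 20 > 0 → local minimum
  f''(1) = -24 < 0 → local maximum
  f''(4) = 105 > 0 → local minimum

Critical points: x = -3 (local maximum); x = -1 (local minimum); x = 1 (local maximum); x = 4 (local minimum)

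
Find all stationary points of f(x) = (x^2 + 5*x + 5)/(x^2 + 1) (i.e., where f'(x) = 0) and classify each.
f'(x) = (-5*x^2 - 8*x + 5)/(x^4 + 2*x^2 + 1)

Solve f'(x) = 0:
  f'(x) = -(5*x^2 + 8*x - 5)/(x^2 + 1)^2; the denominator is positive wherever f is defined, so f'(x) = 0 ⇔ -5*x^2 - 8*x + 5 = 0.
  5*x^2 + 8*x - 5 = 0 has no rational roots; quadratic formula: x = (-8 ± √164)/10.
  ⇒ x = -sqrt(41)/5 - 4/5 ≈ -2.0806, -4/5 + sqrt(41)/5 ≈ 0.4806

f''(x) = 2*(5*x^3 + 12*x^2 - 15*x - 4)/(x^6 + 3*x^4 + 3*x^2 + 1)
Second-derivative test at each critical point:
  f''(-2.0806) = 0.4510 > 0 → local minimum
  f''(0.4806) = -8.4510 < 0 → local maximum

Critical points: x = -sqrt(41)/5 - 4/5 ≈ -2.0806 (local minimum); x = -4/5 + sqrt(41)/5 ≈ 0.4806 (local maximum)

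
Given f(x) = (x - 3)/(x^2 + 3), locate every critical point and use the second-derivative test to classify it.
f'(x) = (x^2 - 2*x*(x - 3) + 3)/(x^2 + 3)^2

Solve f'(x) = 0:
  f'(x) = -(x^2 - 6*x - 3)/(x^2 + 3)^2; the denominator is positive wherever f is defined, so f'(x) = 0 ⇔ -x^2 + 6*x + 3 = 0.
  x^2 - 6*x - 3 = 0 has no rational roots; quadratic formula: x = (6 ± √48)/2.
  ⇒ x = 3 - 2*sqrt(3) ≈ -0.4641, 3 + 2*sqrt(3) ≈ 6.4641

f''(x) = 2*(4*x^2*(x - 3) + 3*(1 - x)*(x^2 + 3))/(x^2 + 3)^3
Second-derivative test at each critical point:
  f''(-0.4641) = 0.6701 > 0 → local minimum
  f''(6.4641) = -0.0035 < 0 → local maximum

Critical points: x = 3 - 2*sqrt(3) ≈ -0.4641 (local minimum); x = 3 + 2*sqrt(3) ≈ 6.4641 (local maximum)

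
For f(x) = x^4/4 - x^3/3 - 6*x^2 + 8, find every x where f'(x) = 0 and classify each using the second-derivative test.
f'(x) = x*(x^2 - x - 12)

Solve f'(x) = 0:
  Factor: x^3 - x^2 - 12*x = x*(x - 4)*(x + 3) = 0.
  ⇒ x = -3, 0, 4

f''(x) = 3*x^2 - 2*x - 12
Second-derivative test at each critical point:
  f''(-3) = 21 > 0 → local minimum
  f''(0) = -12 < 0 → local maximum
  f''(4) = 28 > 0 → local minimum

Critical points: x = -3 (local minimum); x = 0 (local maximum); x = 4 (local minimum)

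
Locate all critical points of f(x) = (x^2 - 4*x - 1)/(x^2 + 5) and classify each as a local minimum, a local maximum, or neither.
f'(x) = 4*(x^2 + 3*x - 5)/(x^4 + 10*x^2 + 25)

Solve f'(x) = 0:
  f'(x) = 4*(x^2 + 3*x - 5)/(x^2 + 5)^2; the denominator is positive wherever f is defined, so f'(x) = 0 ⇔ 4*x^2 + 12*x - 20 = 0.
  Factor: 4*x^2 + 12*x - 20 = 4*(x^2 + 3*x - 5); x^2 + 3*x - 5 = 0 has no rational roots; quadratic formula: x = (-3 ± √29)/2.
  ⇒ x = -sqrt(29)/2 - 3/2 ≈ -4.1926, -3/2 + sqrt(29)/2 ≈ 1.1926

f''(x) = 4*(-2*x^3 - 9*x^2 + 30*x + 15)/(x^6 + 15*x^4 + 75*x^2 + 125)
Second-derivative test at each critical point:
  f''(-4.1926) = -0.0423 < 0 → local maximum
  f''(1.1926) = 0.5223 > 0 → local minimum

Critical points: x = -sqrt(29)/2 - 3/2 ≈ -4.1926 (local maximum); x = -3/2 + sqrt(29)/2 ≈ 1.1926 (local minimum)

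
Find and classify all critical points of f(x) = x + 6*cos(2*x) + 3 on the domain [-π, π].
f'(x) = 1 - 12*sin(2*x)

Solve f'(x) = 0 on [-π, π]:
  f'(x) = 0 ⇔ sin(2*x) = 1/12, i.e. 2*x = arcsin(1/12) + 2nπ or 2*x = π − arcsin(1/12) + 2nπ; keep the solutions lying in [-π, π].
  ⇒ x = -pi + asin(1/12)/2 ≈ -3.0999, -pi/2 - asin(1/12)/2 ≈ -1.6125, asin(1/12)/2 ≈ 0.0417, -asin(1/12)/2 + pi/2 ≈ 1.5291

f''(x) = -24*cos(2*x)
Second-derivative test at each critical point:
  f''(-3.0999) = -23.9165 < 0 → local maximum
  f''(-1.6125) = 23.9165 > 0 → local minimum
  f''(0.0417) = -23.9165 < 0 → local maximum
  f''(1.5291) = 23.9165 > 0 → local minimum

Critical points: x = -pi + asin(1/12)/2 ≈ -3.0999 (local maximum); x = -pi/2 - asin(1/12)/2 ≈ -1.6125 (local minimum); x = asin(1/12)/2 ≈ 0.0417 (local maximum); x = -asin(1/12)/2 + pi/2 ≈ 1.5291 (local minimum)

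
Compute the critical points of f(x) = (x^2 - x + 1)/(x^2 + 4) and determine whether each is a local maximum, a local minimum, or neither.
f'(x) = (x^2 + 6*x - 4)/(x^4 + 8*x^2 + 16)

Solve f'(x) = 0:
  f'(x) = (x^2 + 6*x - 4)/(x^2 + 4)^2; the denominator is positive wherever f is defined, so f'(x) = 0 ⇔ x^2 + 6*x - 4 = 0.
  x^2 + 6*x - 4 = 0 has no rational roots; quadratic formula: x = (-6 ± √52)/2.
  ⇒ x = -sqrt(13) - 3 ≈ -6.6056, -3 + sqrt(13) ≈ 0.6056

f''(x) = 2*(-x^3 - 9*x^2 + 12*x + 12)/(x^6 + 12*x^4 + 48*x^2 + 64)
Second-derivative test at each critical point:
  f''(-6.6056) = -0.0032 < 0 → local maximum
  f''(0.6056) = 0.3782 > 0 → local minimum

Critical points: x = -sqrt(13) - 3 ≈ -6.6056 (local maximum); x = -3 + sqrt(13) ≈ 0.6056 (local minimum)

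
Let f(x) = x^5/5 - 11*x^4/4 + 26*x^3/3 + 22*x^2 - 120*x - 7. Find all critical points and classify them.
f'(x) = x^4 - 11*x^3 + 26*x^2 + 44*x - 120

Solve f'(x) = 0:
  Factor: x^4 - 11*x^3 + 26*x^2 + 44*x - 120 = (x - 6)*(x - 5)*(x - 2)*(x + 2) = 0.
  ⇒ x = -2, 2, 5, 6

f''(x) = 4*x^3 - 33*x^2 + 52*x + 44
Second-derivative test at each critical point:
  f''(-2) = -224 < 0 → local maximum
  f''(2) = 48 > 0 → local minimum
  f''(5) = -21 < 0 → local maximum
  f''(6) = 32 > 0 → local minimum

Critical points: x = -2 (local maximum); x = 2 (local minimum); x = 5 (local maximum); x = 6 (local minimum)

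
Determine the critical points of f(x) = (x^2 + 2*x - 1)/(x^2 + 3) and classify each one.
f'(x) = 2*(-x^2 + 4*x + 3)/(x^4 + 6*x^2 + 9)

Solve f'(x) = 0:
  f'(x) = -2*(x^2 - 4*x - 3)/(x^2 + 3)^2; the denominator is positive wherever f is defined, so f'(x) = 0 ⇔ -2*x^2 + 8*x + 6 = 0.
  Factor: -2*x^2 + 8*x + 6 = -2*(x^2 - 4*x - 3); x^2 - 4*x - 3 = 0 has no rational roots; quadratic formula: x = (4 ± √28)/2.
  ⇒ x = 2 - sqrt(7) ≈ -0.6458, 2 + sqrt(7) ≈ 4.6458

f''(x) = 4*(x^3 - 6*x^2 - 9*x + 6)/(x^6 + 9*x^4 + 27*x^2 + 27)
Second-derivative test at each critical point:
  f''(-0.6458) = 0.9064 > 0 → local minimum
  f''(4.6458) = -0.0175 < 0 → local maximum

Critical points: x = 2 - sqrt(7) ≈ -0.6458 (local minimum); x = 2 + sqrt(7) ≈ 4.6458 (local maximum)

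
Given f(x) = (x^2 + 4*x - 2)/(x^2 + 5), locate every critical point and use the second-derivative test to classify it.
f'(x) = 2*(-2*x^2 + 7*x + 10)/(x^4 + 10*x^2 + 25)

Solve f'(x) = 0:
  f'(x) = -2*(2*x^2 - 7*x - 10)/(x^2 + 5)^2; the denominator is positive wherever f is defined, so f'(x) = 0 ⇔ -4*x^2 + 14*x + 20 = 0.
  Factor: -4*x^2 + 14*x + 20 = -2*(2*x^2 - 7*x - 10); 2*x^2 - 7*x - 10 = 0 has no rational roots; quadratic formula: x = (7 ± √129)/4.
  ⇒ x = 7/4 - sqrt(129)/4 ≈ -1.0895, 7/4 + sqrt(129)/4 ≈ 4.5895

f''(x) = 2*(4*x^3 - 21*x^2 - 60*x + 35)/(x^6 + 15*x^4 + 75*x^2 + 125)
Second-derivative test at each critical point:
  f''(-1.0895) = 0.5934 > 0 → local minimum
  f''(4.5895) = -0.0334 < 0 → local maximum

Critical points: x = 7/4 - sqrt(129)/4 ≈ -1.0895 (local minimum); x = 7/4 + sqrt(129)/4 ≈ 4.5895 (local maximum)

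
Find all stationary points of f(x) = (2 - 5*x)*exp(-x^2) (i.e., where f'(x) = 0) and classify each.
f'(x) = (2*x*(5*x - 2) - 5)*exp(-x^2)

Solve f'(x) = 0:
  f'(x) = (10*x^2 - 4*x - 5)·exp(-x^2) and exp(-x^2) > 0 for every x, so f'(x) = 0 ⇔ 10*x^2 - 4*x - 5 = 0.
  10*x^2 - 4*x - 5 = 0 has no rational roots; quadratic formula: x = (4 ± √216)/20.
  ⇒ x = 1/5 - 3*sqrt(6)/10 ≈ -0.5348, 1/5 + 3*sqrt(6)/10 ≈ 0.9348

f''(x) = 2*(2*x^2*(2 - 5*x) + 15*x - 2)*exp(-x^2)
Second-derivative test at each critical point:
  f''(-0.5348) = -11.0406 < 0 → local maximum
  f''(0.9348) = 6.1331 > 0 → local minimum

Critical points: x = 1/5 - 3*sqrt(6)/10 ≈ -0.5348 (local maximum); x = 1/5 + 3*sqrt(6)/10 ≈ 0.9348 (local minimum)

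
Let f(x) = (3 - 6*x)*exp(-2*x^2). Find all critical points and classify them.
f'(x) = 6*(2*x*(2*x - 1) - 1)*exp(-2*x^2)

Solve f'(x) = 0:
  f'(x) = (24*x^2 - 12*x - 6)·exp(-2*x^2) and exp(-2*x^2) > 0 for every x, so f'(x) = 0 ⇔ 24*x^2 - 12*x - 6 = 0.
  Factor: 24*x^2 - 12*x - 6 = 6*(4*x^2 - 2*x - 1); 4*x^2 - 2*x - 1 = 0 has no rational roots; quadratic formula: x = (2 ± √20)/8.
  ⇒ x = 1/4 - sqrt(5)/4 ≈ -0.3090, 1/4 + sqrt(5)/4 ≈ 0.8090

f''(x) = 12*(4*x^2*(1 - 2*x) + 6*x - 1)*exp(-2*x^2)
Second-derivative test at each critical point:
  f''(-0.3090) = -22.1678 < 0 → local maximum
  f''(0.8090) = 7.2472 > 0 → local minimum

Critical points: x = 1/4 - sqrt(5)/4 ≈ -0.3090 (local maximum); x = 1/4 + sqrt(5)/4 ≈ 0.8090 (local minimum)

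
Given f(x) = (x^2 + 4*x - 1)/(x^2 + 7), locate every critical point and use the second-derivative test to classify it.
f'(x) = 4*(-x^2 + 4*x + 7)/(x^4 + 14*x^2 + 49)

Solve f'(x) = 0:
  f'(x) = -4*(x^2 - 4*x - 7)/(x^2 + 7)^2; the denominator is positive wherever f is defined, so f'(x) = 0 ⇔ -4*x^2 + 16*x + 28 = 0.
  Factor: -4*x^2 + 16*x + 28 = -4*(x^2 - 4*x - 7); x^2 - 4*x - 7 = 0 has no rational roots; quadratic formula: x = (4 ± √44)/2.
  ⇒ x = 2 - sqrt(11) ≈ -1.3166, 2 + sqrt(11) ≈ 5.3166

f''(x) = 8*(x^3 - 6*x^2 - 21*x + 14)/(x^6 + 21*x^4 + 147*x^2 + 343)
Second-derivative test at each critical point:
  f''(-1.3166) = 0.3479 > 0 → local minimum
  f''(5.3166) = -0.0213 < 0 → local maximum

Critical points: x = 2 - sqrt(11) ≈ -1.3166 (local minimum); x = 2 + sqrt(11) ≈ 5.3166 (local maximum)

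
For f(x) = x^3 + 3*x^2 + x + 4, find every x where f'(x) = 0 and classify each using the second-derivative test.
f'(x) = 3*x^2 + 6*x + 1

Solve f'(x) = 0:
  3*x^2 + 6*x + 1 = 0 has no rational roots; quadratic formula: x = (-6 ± √24)/6.
  ⇒ x = -1 - sqrt(6)/3 ≈ -1.8165, -1 + sqrt(6)/3 ≈ -0.1835

f''(x) = 6*x + 6
Second-derivative test at each critical point:
  f''(-1.8165) = -4.8990 < 0 → local maximum
  f''(-0.1835) = 4.8990 > 0 → local minimum

Critical points: x = -1 - sqrt(6)/3 ≈ -1.8165 (local maximum); x = -1 + sqrt(6)/3 ≈ -0.1835 (local minimum)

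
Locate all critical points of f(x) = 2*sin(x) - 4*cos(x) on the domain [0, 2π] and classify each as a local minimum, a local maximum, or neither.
f'(x) = 4*sin(x) + 2*cos(x)

Solve f'(x) = 0 on [0, 2π]:
  f'(x) = 0 ⇔ 2*cos(x) = -4*sin(x) ⇔ tan(x) = -1/2, i.e. x = arctan(-1/2) + nπ; keep the solutions lying in [0, 2π].
  ⇒ x = pi - atan(1/2) ≈ 2.6779, -atan(1/2) + 2*pi ≈ 5.8195

f''(x) = -2*sin(x) + 4*cos(x)
Second-derivative test at each critical point:
  f''(2.6779) = -4.4721 < 0 → local maximum
  f''(5.8195) = 4.4721 > 0 → local minimum

Critical points: x = pi - atan(1/2) ≈ 2.6779 (local maximum); x = -atan(1/2) + 2*pi ≈ 5.8195 (local minimum)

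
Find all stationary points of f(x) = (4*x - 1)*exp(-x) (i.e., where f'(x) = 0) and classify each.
f'(x) = (5 - 4*x)*exp(-x)

Solve f'(x) = 0:
  f'(x) = (5 - 4*x)·exp(-x) and exp(-x) > 0 for every x, so f'(x) = 0 ⇔ 5 - 4*x = 0.
  5 - 4*x = 0.
  ⇒ x = 5/4

f''(x) = (4*x - 9)*exp(-x)
Second-derivative test at each critical point:
  f''(5/4) = -1.1460 < 0 → local maximum

Critical points: x = 5/4 (local maximum)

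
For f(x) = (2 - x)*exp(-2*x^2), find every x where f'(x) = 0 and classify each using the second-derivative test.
f'(x) = (4*x*(x - 2) - 1)*exp(-2*x^2)

Solve f'(x) = 0:
  f'(x) = (4*x^2 - 8*x - 1)·exp(-2*x^2) and exp(-2*x^2) > 0 for every x, so f'(x) = 0 ⇔ 4*x^2 - 8*x - 1 = 0.
  4*x^2 - 8*x - 1 = 0 has no rational roots; quadratic formula: x = (8 ± √80)/8.
  ⇒ x = 1 - sqrt(5)/2 ≈ -0.1180, 1 + sqrt(5)/2 ≈ 2.1180

f''(x) = 4*(4*x^2*(2 - x) + 3*x - 2)*exp(-2*x^2)
Second-derivative test at each critical point:
  f''(-0.1180) = -8.6985 < 0 → local maximum
  f''(2.1180) = 0.0011 > 0 → local minimum

Critical points: x = 1 - sqrt(5)/2 ≈ -0.1180 (local maximum); x = 1 + sqrt(5)/2 ≈ 2.1180 (local minimum)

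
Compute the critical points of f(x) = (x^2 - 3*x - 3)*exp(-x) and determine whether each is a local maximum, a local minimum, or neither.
f'(x) = x*(5 - x)*exp(-x)

Solve f'(x) = 0:
  f'(x) = (-x^2 + 5*x)·exp(-x) and exp(-x) > 0 for every x, so f'(x) = 0 ⇔ -x^2 + 5*x = 0.
  Factor: -x^2 + 5*x = -x*(x - 5) = 0.
  ⇒ x = 0, 5

f''(x) = (x^2 - 7*x + 5)*exp(-x)
Second-derivative test at each critical point:
  f''(0) = 5 > 0 → local minimum
  f''(5) = -0.0337 < 0 → local maximum

Critical points: x = 0 (local minimum); x = 5 (local maximum)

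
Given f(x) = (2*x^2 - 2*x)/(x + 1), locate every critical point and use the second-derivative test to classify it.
f'(x) = 2*(x^2 + 2*x - 1)/(x^2 + 2*x + 1)

Solve f'(x) = 0:
  f'(x) = 2*(x^2 + 2*x - 1)/(x + 1)^2; the denominator is positive wherever f is defined, so f'(x) = 0 ⇔ 2*x^2 + 4*x - 2 = 0.
  Factor: 2*x^2 + 4*x - 2 = 2*(x^2 + 2*x - 1); x^2 + 2*x - 1 = 0 has no rational roots; quadratic formula: x = (-2 ± √8)/2.
  ⇒ x = -sqrt(2) - 1 ≈ -2.4142, -1 + sqrt(2) ≈ 0.4142

f''(x) = 8/(x^3 + 3*x^2 + 3*x + 1)
Second-derivative test at each critical point:
  f''(-2.4142) = -2.8284 < 0 → local maximum
  f''(0.4142) = 2.8284 > 0 → local minimum

Critical points: x = -sqrt(2) - 1 ≈ -2.4142 (local maximum); x = -1 + sqrt(2) ≈ 0.4142 (local minimum)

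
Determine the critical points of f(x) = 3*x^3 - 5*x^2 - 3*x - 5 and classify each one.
f'(x) = 9*x^2 - 10*x - 3

Solve f'(x) = 0:
  9*x^2 - 10*x - 3 = 0 has no rational roots; quadratic formula: x = (10 ± √208)/18.
  ⇒ x = 5/9 - 2*sqrt(13)/9 ≈ -0.2457, 5/9 + 2*sqrt(13)/9 ≈ 1.3568

f''(x) = 18*x - 10
Second-derivative test at each critical point:
  f''(-0.2457) = -14.4222 < 0 → local maximum
  f''(1.3568) = 14.4222 > 0 → local minimum

Critical points: x = 5/9 - 2*sqrt(13)/9 ≈ -0.2457 (local maximum); x = 5/9 + 2*sqrt(13)/9 ≈ 1.3568 (local minimum)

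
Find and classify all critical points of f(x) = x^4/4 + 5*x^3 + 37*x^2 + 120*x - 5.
f'(x) = x^3 + 15*x^2 + 74*x + 120

Solve f'(x) = 0:
  Factor: x^3 + 15*x^2 + 74*x + 120 = (x + 4)*(x + 5)*(x + 6) = 0.
  ⇒ x = -6, -5, -4

f''(x) = 3*x^2 + 30*x + 74
Second-derivative test at each critical point:
  f''(-6) = 2 > 0 → local minimum
  f''(-5) = -1 < 0 → local maximum
  f''(-4) = 2 > 0 → local minimum

Critical points: x = -6 (local minimum); x = -5 (local maximum); x = -4 (local minimum)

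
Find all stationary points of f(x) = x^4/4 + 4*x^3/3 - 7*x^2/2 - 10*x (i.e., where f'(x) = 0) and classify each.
f'(x) = x^3 + 4*x^2 - 7*x - 10

Solve f'(x) = 0:
  Factor: x^3 + 4*x^2 - 7*x - 10 = (x - 2)*(x + 1)*(x + 5) = 0.
  ⇒ x = -5, -1, 2

f''(x) = 3*x^2 + 8*x - 7
Second-derivative test at each critical point:
  f''(-5) = 28 > 0 → local minimum
  f''(-1) = -12 < 0 → local maximum
  f''(2) = 21 > 0 → local minimum

Critical points: x = -5 (local minimum); x = -1 (local maximum); x = 2 (local minimum)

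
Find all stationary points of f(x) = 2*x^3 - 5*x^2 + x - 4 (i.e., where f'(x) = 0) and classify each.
f'(x) = 6*x^2 - 10*x + 1

Solve f'(x) = 0:
  6*x^2 - 10*x + 1 = 0 has no rational roots; quadratic formula: x = (10 ± √76)/12.
  ⇒ x = 5/6 - sqrt(19)/6 ≈ 0.1069, sqrt(19)/6 + 5/6 ≈ 1.5598

f''(x) = 12*x - 10
Second-derivative test at each critical point:
  f''(0.1069) = -8.7178 < 0 → local maximum
  f''(1.5598) = 8.7178 > 0 → local minimum

Critical points: x = 5/6 - sqrt(19)/6 ≈ 0.1069 (local maximum); x = sqrt(19)/6 + 5/6 ≈ 1.5598 (local minimum)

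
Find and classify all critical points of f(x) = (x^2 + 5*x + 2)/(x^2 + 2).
f'(x) = 5*(2 - x^2)/(x^4 + 4*x^2 + 4)

Solve f'(x) = 0:
  f'(x) = -5*(x^2 - 2)/(x^2 + 2)^2; the denominator is positive wherever f is defined, so f'(x) = 0 ⇔ 10 - 5*x^2 = 0.
  Factor: 10 - 5*x^2 = -5*(x^2 - 2); x^2 - 2 = 0 has no rational roots; quadratic formula: x = (0 ± √8)/2.
  ⇒ x = -sqrt(2) ≈ -1.4142, sqrt(2) ≈ 1.4142

f''(x) = 10*x*(x^2 - 6)/(x^6 + 6*x^4 + 12*x^2 + 8)
Second-derivative test at each critical point:
  f''(-1.4142) = 0.8839 > 0 → local minimum
  f''(1.4142) = -0.8839 < 0 → local maximum

Critical points: x = -sqrt(2) ≈ -1.4142 (local minimum); x = sqrt(2) ≈ 1.4142 (local maximum)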